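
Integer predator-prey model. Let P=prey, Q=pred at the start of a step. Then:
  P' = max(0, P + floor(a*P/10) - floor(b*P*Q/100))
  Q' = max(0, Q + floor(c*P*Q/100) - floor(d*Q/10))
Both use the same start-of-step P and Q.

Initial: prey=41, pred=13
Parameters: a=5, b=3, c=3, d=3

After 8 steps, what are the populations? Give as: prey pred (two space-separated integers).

Answer: 0 17

Derivation:
Step 1: prey: 41+20-15=46; pred: 13+15-3=25
Step 2: prey: 46+23-34=35; pred: 25+34-7=52
Step 3: prey: 35+17-54=0; pred: 52+54-15=91
Step 4: prey: 0+0-0=0; pred: 91+0-27=64
Step 5: prey: 0+0-0=0; pred: 64+0-19=45
Step 6: prey: 0+0-0=0; pred: 45+0-13=32
Step 7: prey: 0+0-0=0; pred: 32+0-9=23
Step 8: prey: 0+0-0=0; pred: 23+0-6=17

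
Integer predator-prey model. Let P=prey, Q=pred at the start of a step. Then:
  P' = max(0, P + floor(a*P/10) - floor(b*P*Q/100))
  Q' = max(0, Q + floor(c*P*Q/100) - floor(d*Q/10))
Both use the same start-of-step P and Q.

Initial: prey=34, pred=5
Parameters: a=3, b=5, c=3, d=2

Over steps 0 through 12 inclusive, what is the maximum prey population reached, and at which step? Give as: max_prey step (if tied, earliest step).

Step 1: prey: 34+10-8=36; pred: 5+5-1=9
Step 2: prey: 36+10-16=30; pred: 9+9-1=17
Step 3: prey: 30+9-25=14; pred: 17+15-3=29
Step 4: prey: 14+4-20=0; pred: 29+12-5=36
Step 5: prey: 0+0-0=0; pred: 36+0-7=29
Step 6: prey: 0+0-0=0; pred: 29+0-5=24
Step 7: prey: 0+0-0=0; pred: 24+0-4=20
Step 8: prey: 0+0-0=0; pred: 20+0-4=16
Step 9: prey: 0+0-0=0; pred: 16+0-3=13
Step 10: prey: 0+0-0=0; pred: 13+0-2=11
Step 11: prey: 0+0-0=0; pred: 11+0-2=9
Step 12: prey: 0+0-0=0; pred: 9+0-1=8
Max prey = 36 at step 1

Answer: 36 1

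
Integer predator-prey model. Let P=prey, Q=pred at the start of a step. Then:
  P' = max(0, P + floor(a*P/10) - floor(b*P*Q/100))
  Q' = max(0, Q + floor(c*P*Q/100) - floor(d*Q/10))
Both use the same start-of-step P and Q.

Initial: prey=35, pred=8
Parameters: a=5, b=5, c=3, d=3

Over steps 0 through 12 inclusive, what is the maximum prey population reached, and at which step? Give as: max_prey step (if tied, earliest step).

Step 1: prey: 35+17-14=38; pred: 8+8-2=14
Step 2: prey: 38+19-26=31; pred: 14+15-4=25
Step 3: prey: 31+15-38=8; pred: 25+23-7=41
Step 4: prey: 8+4-16=0; pred: 41+9-12=38
Step 5: prey: 0+0-0=0; pred: 38+0-11=27
Step 6: prey: 0+0-0=0; pred: 27+0-8=19
Step 7: prey: 0+0-0=0; pred: 19+0-5=14
Step 8: prey: 0+0-0=0; pred: 14+0-4=10
Step 9: prey: 0+0-0=0; pred: 10+0-3=7
Step 10: prey: 0+0-0=0; pred: 7+0-2=5
Step 11: prey: 0+0-0=0; pred: 5+0-1=4
Step 12: prey: 0+0-0=0; pred: 4+0-1=3
Max prey = 38 at step 1

Answer: 38 1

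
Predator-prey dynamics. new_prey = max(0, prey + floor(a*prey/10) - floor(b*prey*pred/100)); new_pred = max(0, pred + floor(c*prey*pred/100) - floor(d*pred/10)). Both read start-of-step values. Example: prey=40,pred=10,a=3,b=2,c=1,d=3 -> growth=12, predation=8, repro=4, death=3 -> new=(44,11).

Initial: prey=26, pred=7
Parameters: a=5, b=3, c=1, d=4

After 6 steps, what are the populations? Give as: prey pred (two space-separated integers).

Step 1: prey: 26+13-5=34; pred: 7+1-2=6
Step 2: prey: 34+17-6=45; pred: 6+2-2=6
Step 3: prey: 45+22-8=59; pred: 6+2-2=6
Step 4: prey: 59+29-10=78; pred: 6+3-2=7
Step 5: prey: 78+39-16=101; pred: 7+5-2=10
Step 6: prey: 101+50-30=121; pred: 10+10-4=16

Answer: 121 16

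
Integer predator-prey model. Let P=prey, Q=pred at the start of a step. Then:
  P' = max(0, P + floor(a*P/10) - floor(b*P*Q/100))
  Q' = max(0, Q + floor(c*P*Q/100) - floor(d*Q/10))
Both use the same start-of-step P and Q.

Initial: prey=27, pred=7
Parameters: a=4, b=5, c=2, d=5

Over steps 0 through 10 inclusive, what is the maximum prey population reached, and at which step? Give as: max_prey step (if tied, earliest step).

Step 1: prey: 27+10-9=28; pred: 7+3-3=7
Step 2: prey: 28+11-9=30; pred: 7+3-3=7
Step 3: prey: 30+12-10=32; pred: 7+4-3=8
Step 4: prey: 32+12-12=32; pred: 8+5-4=9
Step 5: prey: 32+12-14=30; pred: 9+5-4=10
Step 6: prey: 30+12-15=27; pred: 10+6-5=11
Step 7: prey: 27+10-14=23; pred: 11+5-5=11
Step 8: prey: 23+9-12=20; pred: 11+5-5=11
Step 9: prey: 20+8-11=17; pred: 11+4-5=10
Step 10: prey: 17+6-8=15; pred: 10+3-5=8
Max prey = 32 at step 3

Answer: 32 3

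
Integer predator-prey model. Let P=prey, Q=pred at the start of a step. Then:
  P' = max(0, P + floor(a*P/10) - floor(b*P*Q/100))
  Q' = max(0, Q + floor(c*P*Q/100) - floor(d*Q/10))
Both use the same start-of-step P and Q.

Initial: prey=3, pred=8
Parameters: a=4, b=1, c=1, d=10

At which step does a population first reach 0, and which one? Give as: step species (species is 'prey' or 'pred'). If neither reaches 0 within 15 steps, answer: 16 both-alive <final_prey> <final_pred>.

Step 1: prey: 3+1-0=4; pred: 8+0-8=0
First extinction: pred at step 1

Answer: 1 pred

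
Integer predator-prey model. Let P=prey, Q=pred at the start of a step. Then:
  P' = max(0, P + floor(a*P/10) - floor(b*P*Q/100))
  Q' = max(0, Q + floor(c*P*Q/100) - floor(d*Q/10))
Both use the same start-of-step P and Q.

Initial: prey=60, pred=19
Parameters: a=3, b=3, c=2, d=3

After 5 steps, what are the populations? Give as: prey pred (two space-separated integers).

Answer: 0 26

Derivation:
Step 1: prey: 60+18-34=44; pred: 19+22-5=36
Step 2: prey: 44+13-47=10; pred: 36+31-10=57
Step 3: prey: 10+3-17=0; pred: 57+11-17=51
Step 4: prey: 0+0-0=0; pred: 51+0-15=36
Step 5: prey: 0+0-0=0; pred: 36+0-10=26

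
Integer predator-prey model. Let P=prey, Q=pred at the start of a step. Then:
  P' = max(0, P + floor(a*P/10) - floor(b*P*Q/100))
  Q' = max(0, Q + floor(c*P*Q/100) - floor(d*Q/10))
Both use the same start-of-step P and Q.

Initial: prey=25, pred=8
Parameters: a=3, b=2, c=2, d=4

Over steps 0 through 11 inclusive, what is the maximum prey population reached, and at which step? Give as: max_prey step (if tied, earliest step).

Answer: 36 4

Derivation:
Step 1: prey: 25+7-4=28; pred: 8+4-3=9
Step 2: prey: 28+8-5=31; pred: 9+5-3=11
Step 3: prey: 31+9-6=34; pred: 11+6-4=13
Step 4: prey: 34+10-8=36; pred: 13+8-5=16
Step 5: prey: 36+10-11=35; pred: 16+11-6=21
Step 6: prey: 35+10-14=31; pred: 21+14-8=27
Step 7: prey: 31+9-16=24; pred: 27+16-10=33
Step 8: prey: 24+7-15=16; pred: 33+15-13=35
Step 9: prey: 16+4-11=9; pred: 35+11-14=32
Step 10: prey: 9+2-5=6; pred: 32+5-12=25
Step 11: prey: 6+1-3=4; pred: 25+3-10=18
Max prey = 36 at step 4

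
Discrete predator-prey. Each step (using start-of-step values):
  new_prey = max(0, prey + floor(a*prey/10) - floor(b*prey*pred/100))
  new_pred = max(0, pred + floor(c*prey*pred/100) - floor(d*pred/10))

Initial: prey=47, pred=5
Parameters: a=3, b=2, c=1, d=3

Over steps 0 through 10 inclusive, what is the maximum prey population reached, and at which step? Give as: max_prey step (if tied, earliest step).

Step 1: prey: 47+14-4=57; pred: 5+2-1=6
Step 2: prey: 57+17-6=68; pred: 6+3-1=8
Step 3: prey: 68+20-10=78; pred: 8+5-2=11
Step 4: prey: 78+23-17=84; pred: 11+8-3=16
Step 5: prey: 84+25-26=83; pred: 16+13-4=25
Step 6: prey: 83+24-41=66; pred: 25+20-7=38
Step 7: prey: 66+19-50=35; pred: 38+25-11=52
Step 8: prey: 35+10-36=9; pred: 52+18-15=55
Step 9: prey: 9+2-9=2; pred: 55+4-16=43
Step 10: prey: 2+0-1=1; pred: 43+0-12=31
Max prey = 84 at step 4

Answer: 84 4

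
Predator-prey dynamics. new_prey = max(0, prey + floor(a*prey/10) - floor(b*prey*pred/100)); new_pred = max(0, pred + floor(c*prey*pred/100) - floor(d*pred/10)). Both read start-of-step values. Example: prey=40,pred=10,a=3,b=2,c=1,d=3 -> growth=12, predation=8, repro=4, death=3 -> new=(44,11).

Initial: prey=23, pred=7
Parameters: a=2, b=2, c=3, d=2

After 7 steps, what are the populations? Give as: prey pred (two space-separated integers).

Step 1: prey: 23+4-3=24; pred: 7+4-1=10
Step 2: prey: 24+4-4=24; pred: 10+7-2=15
Step 3: prey: 24+4-7=21; pred: 15+10-3=22
Step 4: prey: 21+4-9=16; pred: 22+13-4=31
Step 5: prey: 16+3-9=10; pred: 31+14-6=39
Step 6: prey: 10+2-7=5; pred: 39+11-7=43
Step 7: prey: 5+1-4=2; pred: 43+6-8=41

Answer: 2 41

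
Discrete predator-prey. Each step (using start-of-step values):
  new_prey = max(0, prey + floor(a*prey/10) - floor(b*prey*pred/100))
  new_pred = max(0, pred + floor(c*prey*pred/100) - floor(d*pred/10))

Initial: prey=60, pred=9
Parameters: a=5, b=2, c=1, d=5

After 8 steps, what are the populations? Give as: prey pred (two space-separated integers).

Step 1: prey: 60+30-10=80; pred: 9+5-4=10
Step 2: prey: 80+40-16=104; pred: 10+8-5=13
Step 3: prey: 104+52-27=129; pred: 13+13-6=20
Step 4: prey: 129+64-51=142; pred: 20+25-10=35
Step 5: prey: 142+71-99=114; pred: 35+49-17=67
Step 6: prey: 114+57-152=19; pred: 67+76-33=110
Step 7: prey: 19+9-41=0; pred: 110+20-55=75
Step 8: prey: 0+0-0=0; pred: 75+0-37=38

Answer: 0 38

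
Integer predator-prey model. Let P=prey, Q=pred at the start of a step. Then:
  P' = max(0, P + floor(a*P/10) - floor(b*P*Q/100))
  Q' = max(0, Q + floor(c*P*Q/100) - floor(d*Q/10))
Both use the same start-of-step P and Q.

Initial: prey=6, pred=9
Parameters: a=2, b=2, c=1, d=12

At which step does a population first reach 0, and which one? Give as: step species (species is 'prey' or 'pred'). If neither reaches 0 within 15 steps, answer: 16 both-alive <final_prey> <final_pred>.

Step 1: prey: 6+1-1=6; pred: 9+0-10=0
First extinction: pred at step 1

Answer: 1 pred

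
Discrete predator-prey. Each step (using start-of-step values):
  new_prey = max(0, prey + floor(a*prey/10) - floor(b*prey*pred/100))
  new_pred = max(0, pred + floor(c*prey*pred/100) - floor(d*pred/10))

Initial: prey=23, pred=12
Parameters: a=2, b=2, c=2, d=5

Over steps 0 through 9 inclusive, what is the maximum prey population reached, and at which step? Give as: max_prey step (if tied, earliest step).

Answer: 30 9

Derivation:
Step 1: prey: 23+4-5=22; pred: 12+5-6=11
Step 2: prey: 22+4-4=22; pred: 11+4-5=10
Step 3: prey: 22+4-4=22; pred: 10+4-5=9
Step 4: prey: 22+4-3=23; pred: 9+3-4=8
Step 5: prey: 23+4-3=24; pred: 8+3-4=7
Step 6: prey: 24+4-3=25; pred: 7+3-3=7
Step 7: prey: 25+5-3=27; pred: 7+3-3=7
Step 8: prey: 27+5-3=29; pred: 7+3-3=7
Step 9: prey: 29+5-4=30; pred: 7+4-3=8
Max prey = 30 at step 9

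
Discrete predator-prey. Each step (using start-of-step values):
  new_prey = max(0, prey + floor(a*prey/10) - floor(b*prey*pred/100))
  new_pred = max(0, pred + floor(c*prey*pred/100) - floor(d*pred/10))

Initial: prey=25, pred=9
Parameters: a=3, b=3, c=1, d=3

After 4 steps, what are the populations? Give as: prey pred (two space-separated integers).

Step 1: prey: 25+7-6=26; pred: 9+2-2=9
Step 2: prey: 26+7-7=26; pred: 9+2-2=9
Step 3: prey: 26+7-7=26; pred: 9+2-2=9
Step 4: prey: 26+7-7=26; pred: 9+2-2=9

Answer: 26 9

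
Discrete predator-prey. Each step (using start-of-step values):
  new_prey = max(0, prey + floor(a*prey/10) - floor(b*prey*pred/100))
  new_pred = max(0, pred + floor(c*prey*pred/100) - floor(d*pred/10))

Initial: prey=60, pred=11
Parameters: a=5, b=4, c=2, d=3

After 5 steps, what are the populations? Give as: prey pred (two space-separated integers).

Step 1: prey: 60+30-26=64; pred: 11+13-3=21
Step 2: prey: 64+32-53=43; pred: 21+26-6=41
Step 3: prey: 43+21-70=0; pred: 41+35-12=64
Step 4: prey: 0+0-0=0; pred: 64+0-19=45
Step 5: prey: 0+0-0=0; pred: 45+0-13=32

Answer: 0 32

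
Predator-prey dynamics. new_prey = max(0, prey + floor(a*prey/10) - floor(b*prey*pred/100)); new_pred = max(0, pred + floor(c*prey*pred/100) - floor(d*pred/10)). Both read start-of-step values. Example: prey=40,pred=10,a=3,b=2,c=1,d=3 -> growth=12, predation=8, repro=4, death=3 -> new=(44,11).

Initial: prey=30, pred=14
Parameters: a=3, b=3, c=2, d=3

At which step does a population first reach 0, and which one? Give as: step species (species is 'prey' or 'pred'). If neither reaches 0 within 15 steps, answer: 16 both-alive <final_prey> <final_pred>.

Answer: 16 both-alive 2 3

Derivation:
Step 1: prey: 30+9-12=27; pred: 14+8-4=18
Step 2: prey: 27+8-14=21; pred: 18+9-5=22
Step 3: prey: 21+6-13=14; pred: 22+9-6=25
Step 4: prey: 14+4-10=8; pred: 25+7-7=25
Step 5: prey: 8+2-6=4; pred: 25+4-7=22
Step 6: prey: 4+1-2=3; pred: 22+1-6=17
Step 7: prey: 3+0-1=2; pred: 17+1-5=13
Step 8: prey: 2+0-0=2; pred: 13+0-3=10
Step 9: prey: 2+0-0=2; pred: 10+0-3=7
Step 10: prey: 2+0-0=2; pred: 7+0-2=5
Step 11: prey: 2+0-0=2; pred: 5+0-1=4
Step 12: prey: 2+0-0=2; pred: 4+0-1=3
Step 13: prey: 2+0-0=2; pred: 3+0-0=3
Steps 14-15: state stable at prey=2, pred=3 (no change)
No extinction within 15 steps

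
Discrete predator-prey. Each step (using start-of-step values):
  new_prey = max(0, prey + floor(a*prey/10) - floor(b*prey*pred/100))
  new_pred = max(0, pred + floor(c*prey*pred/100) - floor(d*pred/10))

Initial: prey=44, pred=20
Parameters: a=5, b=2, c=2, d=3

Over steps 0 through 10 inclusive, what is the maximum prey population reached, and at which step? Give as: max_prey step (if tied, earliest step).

Answer: 49 1

Derivation:
Step 1: prey: 44+22-17=49; pred: 20+17-6=31
Step 2: prey: 49+24-30=43; pred: 31+30-9=52
Step 3: prey: 43+21-44=20; pred: 52+44-15=81
Step 4: prey: 20+10-32=0; pred: 81+32-24=89
Step 5: prey: 0+0-0=0; pred: 89+0-26=63
Step 6: prey: 0+0-0=0; pred: 63+0-18=45
Step 7: prey: 0+0-0=0; pred: 45+0-13=32
Step 8: prey: 0+0-0=0; pred: 32+0-9=23
Step 9: prey: 0+0-0=0; pred: 23+0-6=17
Step 10: prey: 0+0-0=0; pred: 17+0-5=12
Max prey = 49 at step 1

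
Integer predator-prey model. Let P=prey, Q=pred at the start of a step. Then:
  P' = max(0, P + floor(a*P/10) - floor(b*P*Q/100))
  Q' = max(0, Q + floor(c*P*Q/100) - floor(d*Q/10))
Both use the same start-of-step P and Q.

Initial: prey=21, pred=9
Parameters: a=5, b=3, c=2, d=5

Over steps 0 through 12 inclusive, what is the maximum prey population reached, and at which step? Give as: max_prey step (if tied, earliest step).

Step 1: prey: 21+10-5=26; pred: 9+3-4=8
Step 2: prey: 26+13-6=33; pred: 8+4-4=8
Step 3: prey: 33+16-7=42; pred: 8+5-4=9
Step 4: prey: 42+21-11=52; pred: 9+7-4=12
Step 5: prey: 52+26-18=60; pred: 12+12-6=18
Step 6: prey: 60+30-32=58; pred: 18+21-9=30
Step 7: prey: 58+29-52=35; pred: 30+34-15=49
Step 8: prey: 35+17-51=1; pred: 49+34-24=59
Step 9: prey: 1+0-1=0; pred: 59+1-29=31
Step 10: prey: 0+0-0=0; pred: 31+0-15=16
Step 11: prey: 0+0-0=0; pred: 16+0-8=8
Step 12: prey: 0+0-0=0; pred: 8+0-4=4
Max prey = 60 at step 5

Answer: 60 5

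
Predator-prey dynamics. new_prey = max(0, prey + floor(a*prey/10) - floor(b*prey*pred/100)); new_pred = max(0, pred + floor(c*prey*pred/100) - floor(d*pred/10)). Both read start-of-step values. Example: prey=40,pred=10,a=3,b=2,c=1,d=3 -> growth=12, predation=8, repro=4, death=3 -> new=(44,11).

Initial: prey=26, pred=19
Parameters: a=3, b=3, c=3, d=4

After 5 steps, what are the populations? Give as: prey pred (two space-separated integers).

Answer: 1 13

Derivation:
Step 1: prey: 26+7-14=19; pred: 19+14-7=26
Step 2: prey: 19+5-14=10; pred: 26+14-10=30
Step 3: prey: 10+3-9=4; pred: 30+9-12=27
Step 4: prey: 4+1-3=2; pred: 27+3-10=20
Step 5: prey: 2+0-1=1; pred: 20+1-8=13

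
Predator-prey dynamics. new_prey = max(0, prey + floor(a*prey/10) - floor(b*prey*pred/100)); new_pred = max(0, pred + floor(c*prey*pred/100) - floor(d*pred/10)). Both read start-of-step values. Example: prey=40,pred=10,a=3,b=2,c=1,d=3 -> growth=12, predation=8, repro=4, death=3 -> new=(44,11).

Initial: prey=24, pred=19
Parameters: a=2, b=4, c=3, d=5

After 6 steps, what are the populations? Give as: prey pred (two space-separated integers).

Answer: 1 2

Derivation:
Step 1: prey: 24+4-18=10; pred: 19+13-9=23
Step 2: prey: 10+2-9=3; pred: 23+6-11=18
Step 3: prey: 3+0-2=1; pred: 18+1-9=10
Step 4: prey: 1+0-0=1; pred: 10+0-5=5
Step 5: prey: 1+0-0=1; pred: 5+0-2=3
Step 6: prey: 1+0-0=1; pred: 3+0-1=2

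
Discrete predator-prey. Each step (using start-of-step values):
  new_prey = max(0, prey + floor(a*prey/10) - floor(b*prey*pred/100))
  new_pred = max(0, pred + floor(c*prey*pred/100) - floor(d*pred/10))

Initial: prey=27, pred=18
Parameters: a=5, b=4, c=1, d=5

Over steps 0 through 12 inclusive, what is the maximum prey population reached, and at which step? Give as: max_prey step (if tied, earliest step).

Step 1: prey: 27+13-19=21; pred: 18+4-9=13
Step 2: prey: 21+10-10=21; pred: 13+2-6=9
Step 3: prey: 21+10-7=24; pred: 9+1-4=6
Step 4: prey: 24+12-5=31; pred: 6+1-3=4
Step 5: prey: 31+15-4=42; pred: 4+1-2=3
Step 6: prey: 42+21-5=58; pred: 3+1-1=3
Step 7: prey: 58+29-6=81; pred: 3+1-1=3
Step 8: prey: 81+40-9=112; pred: 3+2-1=4
Step 9: prey: 112+56-17=151; pred: 4+4-2=6
Step 10: prey: 151+75-36=190; pred: 6+9-3=12
Step 11: prey: 190+95-91=194; pred: 12+22-6=28
Step 12: prey: 194+97-217=74; pred: 28+54-14=68
Max prey = 194 at step 11

Answer: 194 11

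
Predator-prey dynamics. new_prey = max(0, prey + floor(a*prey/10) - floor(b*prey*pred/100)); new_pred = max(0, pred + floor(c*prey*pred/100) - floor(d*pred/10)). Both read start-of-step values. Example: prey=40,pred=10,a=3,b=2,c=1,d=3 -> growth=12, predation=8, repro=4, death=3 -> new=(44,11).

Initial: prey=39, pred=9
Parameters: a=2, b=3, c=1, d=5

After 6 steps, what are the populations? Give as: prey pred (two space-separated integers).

Step 1: prey: 39+7-10=36; pred: 9+3-4=8
Step 2: prey: 36+7-8=35; pred: 8+2-4=6
Step 3: prey: 35+7-6=36; pred: 6+2-3=5
Step 4: prey: 36+7-5=38; pred: 5+1-2=4
Step 5: prey: 38+7-4=41; pred: 4+1-2=3
Step 6: prey: 41+8-3=46; pred: 3+1-1=3

Answer: 46 3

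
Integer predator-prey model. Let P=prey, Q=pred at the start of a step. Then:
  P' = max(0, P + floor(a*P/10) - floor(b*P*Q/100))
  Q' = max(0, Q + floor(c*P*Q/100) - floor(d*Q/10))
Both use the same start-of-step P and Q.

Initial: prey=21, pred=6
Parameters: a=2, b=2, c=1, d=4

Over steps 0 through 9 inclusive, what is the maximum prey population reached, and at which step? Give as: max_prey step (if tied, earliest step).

Answer: 57 9

Derivation:
Step 1: prey: 21+4-2=23; pred: 6+1-2=5
Step 2: prey: 23+4-2=25; pred: 5+1-2=4
Step 3: prey: 25+5-2=28; pred: 4+1-1=4
Step 4: prey: 28+5-2=31; pred: 4+1-1=4
Step 5: prey: 31+6-2=35; pred: 4+1-1=4
Step 6: prey: 35+7-2=40; pred: 4+1-1=4
Step 7: prey: 40+8-3=45; pred: 4+1-1=4
Step 8: prey: 45+9-3=51; pred: 4+1-1=4
Step 9: prey: 51+10-4=57; pred: 4+2-1=5
Max prey = 57 at step 9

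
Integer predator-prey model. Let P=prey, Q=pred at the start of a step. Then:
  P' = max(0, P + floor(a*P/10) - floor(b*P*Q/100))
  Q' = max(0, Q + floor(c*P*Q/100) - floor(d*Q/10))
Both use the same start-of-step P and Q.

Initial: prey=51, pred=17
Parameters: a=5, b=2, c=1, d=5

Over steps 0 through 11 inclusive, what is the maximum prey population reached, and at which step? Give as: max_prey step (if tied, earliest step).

Step 1: prey: 51+25-17=59; pred: 17+8-8=17
Step 2: prey: 59+29-20=68; pred: 17+10-8=19
Step 3: prey: 68+34-25=77; pred: 19+12-9=22
Step 4: prey: 77+38-33=82; pred: 22+16-11=27
Step 5: prey: 82+41-44=79; pred: 27+22-13=36
Step 6: prey: 79+39-56=62; pred: 36+28-18=46
Step 7: prey: 62+31-57=36; pred: 46+28-23=51
Step 8: prey: 36+18-36=18; pred: 51+18-25=44
Step 9: prey: 18+9-15=12; pred: 44+7-22=29
Step 10: prey: 12+6-6=12; pred: 29+3-14=18
Step 11: prey: 12+6-4=14; pred: 18+2-9=11
Max prey = 82 at step 4

Answer: 82 4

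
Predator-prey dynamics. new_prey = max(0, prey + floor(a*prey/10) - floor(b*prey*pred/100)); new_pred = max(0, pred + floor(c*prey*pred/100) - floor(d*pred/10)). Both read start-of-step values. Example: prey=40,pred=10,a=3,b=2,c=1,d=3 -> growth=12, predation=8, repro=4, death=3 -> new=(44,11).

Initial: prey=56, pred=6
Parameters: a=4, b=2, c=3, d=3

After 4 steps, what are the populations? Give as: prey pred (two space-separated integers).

Step 1: prey: 56+22-6=72; pred: 6+10-1=15
Step 2: prey: 72+28-21=79; pred: 15+32-4=43
Step 3: prey: 79+31-67=43; pred: 43+101-12=132
Step 4: prey: 43+17-113=0; pred: 132+170-39=263

Answer: 0 263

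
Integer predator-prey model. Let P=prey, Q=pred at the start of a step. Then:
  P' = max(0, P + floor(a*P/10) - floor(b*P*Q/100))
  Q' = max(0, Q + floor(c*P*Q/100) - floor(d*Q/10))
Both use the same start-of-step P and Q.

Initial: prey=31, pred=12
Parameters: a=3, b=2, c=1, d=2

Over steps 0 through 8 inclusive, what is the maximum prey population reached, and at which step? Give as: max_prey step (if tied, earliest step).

Step 1: prey: 31+9-7=33; pred: 12+3-2=13
Step 2: prey: 33+9-8=34; pred: 13+4-2=15
Step 3: prey: 34+10-10=34; pred: 15+5-3=17
Step 4: prey: 34+10-11=33; pred: 17+5-3=19
Step 5: prey: 33+9-12=30; pred: 19+6-3=22
Step 6: prey: 30+9-13=26; pred: 22+6-4=24
Step 7: prey: 26+7-12=21; pred: 24+6-4=26
Step 8: prey: 21+6-10=17; pred: 26+5-5=26
Max prey = 34 at step 2

Answer: 34 2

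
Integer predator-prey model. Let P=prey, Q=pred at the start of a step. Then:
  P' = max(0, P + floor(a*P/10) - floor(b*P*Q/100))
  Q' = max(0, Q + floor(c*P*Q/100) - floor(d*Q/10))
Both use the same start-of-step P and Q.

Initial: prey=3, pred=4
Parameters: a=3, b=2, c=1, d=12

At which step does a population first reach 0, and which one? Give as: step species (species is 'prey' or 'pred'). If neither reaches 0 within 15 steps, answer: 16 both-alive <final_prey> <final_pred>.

Answer: 1 pred

Derivation:
Step 1: prey: 3+0-0=3; pred: 4+0-4=0
First extinction: pred at step 1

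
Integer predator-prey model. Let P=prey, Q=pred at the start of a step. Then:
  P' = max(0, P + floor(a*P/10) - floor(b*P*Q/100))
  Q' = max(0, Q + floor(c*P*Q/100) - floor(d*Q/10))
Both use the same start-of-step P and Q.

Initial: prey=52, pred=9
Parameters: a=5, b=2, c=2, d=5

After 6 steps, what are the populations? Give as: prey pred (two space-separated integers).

Answer: 0 68

Derivation:
Step 1: prey: 52+26-9=69; pred: 9+9-4=14
Step 2: prey: 69+34-19=84; pred: 14+19-7=26
Step 3: prey: 84+42-43=83; pred: 26+43-13=56
Step 4: prey: 83+41-92=32; pred: 56+92-28=120
Step 5: prey: 32+16-76=0; pred: 120+76-60=136
Step 6: prey: 0+0-0=0; pred: 136+0-68=68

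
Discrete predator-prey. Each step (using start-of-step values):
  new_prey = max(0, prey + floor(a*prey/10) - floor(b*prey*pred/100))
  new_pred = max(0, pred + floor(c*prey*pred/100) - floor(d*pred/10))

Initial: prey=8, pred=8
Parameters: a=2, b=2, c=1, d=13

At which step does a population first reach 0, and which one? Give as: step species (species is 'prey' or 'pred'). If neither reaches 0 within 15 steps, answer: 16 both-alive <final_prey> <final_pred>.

Step 1: prey: 8+1-1=8; pred: 8+0-10=0
First extinction: pred at step 1

Answer: 1 pred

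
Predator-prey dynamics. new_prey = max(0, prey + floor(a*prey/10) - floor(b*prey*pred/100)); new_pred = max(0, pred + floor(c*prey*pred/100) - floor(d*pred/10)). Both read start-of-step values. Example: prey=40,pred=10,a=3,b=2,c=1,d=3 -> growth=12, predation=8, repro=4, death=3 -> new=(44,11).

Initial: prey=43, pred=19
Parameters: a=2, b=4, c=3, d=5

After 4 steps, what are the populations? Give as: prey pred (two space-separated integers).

Answer: 0 9

Derivation:
Step 1: prey: 43+8-32=19; pred: 19+24-9=34
Step 2: prey: 19+3-25=0; pred: 34+19-17=36
Step 3: prey: 0+0-0=0; pred: 36+0-18=18
Step 4: prey: 0+0-0=0; pred: 18+0-9=9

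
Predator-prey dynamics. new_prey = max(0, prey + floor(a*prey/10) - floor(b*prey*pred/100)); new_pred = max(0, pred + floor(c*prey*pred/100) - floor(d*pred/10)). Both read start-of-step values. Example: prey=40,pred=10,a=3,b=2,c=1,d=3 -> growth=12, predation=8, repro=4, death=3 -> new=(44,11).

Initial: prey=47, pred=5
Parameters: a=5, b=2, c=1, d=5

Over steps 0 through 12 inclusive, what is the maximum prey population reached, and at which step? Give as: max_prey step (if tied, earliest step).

Step 1: prey: 47+23-4=66; pred: 5+2-2=5
Step 2: prey: 66+33-6=93; pred: 5+3-2=6
Step 3: prey: 93+46-11=128; pred: 6+5-3=8
Step 4: prey: 128+64-20=172; pred: 8+10-4=14
Step 5: prey: 172+86-48=210; pred: 14+24-7=31
Step 6: prey: 210+105-130=185; pred: 31+65-15=81
Step 7: prey: 185+92-299=0; pred: 81+149-40=190
Step 8: prey: 0+0-0=0; pred: 190+0-95=95
Step 9: prey: 0+0-0=0; pred: 95+0-47=48
Step 10: prey: 0+0-0=0; pred: 48+0-24=24
Step 11: prey: 0+0-0=0; pred: 24+0-12=12
Step 12: prey: 0+0-0=0; pred: 12+0-6=6
Max prey = 210 at step 5

Answer: 210 5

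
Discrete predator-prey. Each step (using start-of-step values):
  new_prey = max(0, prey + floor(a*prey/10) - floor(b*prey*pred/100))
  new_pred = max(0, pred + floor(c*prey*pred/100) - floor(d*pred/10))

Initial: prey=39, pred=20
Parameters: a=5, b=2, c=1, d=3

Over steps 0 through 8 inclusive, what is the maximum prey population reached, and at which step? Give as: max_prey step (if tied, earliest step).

Step 1: prey: 39+19-15=43; pred: 20+7-6=21
Step 2: prey: 43+21-18=46; pred: 21+9-6=24
Step 3: prey: 46+23-22=47; pred: 24+11-7=28
Step 4: prey: 47+23-26=44; pred: 28+13-8=33
Step 5: prey: 44+22-29=37; pred: 33+14-9=38
Step 6: prey: 37+18-28=27; pred: 38+14-11=41
Step 7: prey: 27+13-22=18; pred: 41+11-12=40
Step 8: prey: 18+9-14=13; pred: 40+7-12=35
Max prey = 47 at step 3

Answer: 47 3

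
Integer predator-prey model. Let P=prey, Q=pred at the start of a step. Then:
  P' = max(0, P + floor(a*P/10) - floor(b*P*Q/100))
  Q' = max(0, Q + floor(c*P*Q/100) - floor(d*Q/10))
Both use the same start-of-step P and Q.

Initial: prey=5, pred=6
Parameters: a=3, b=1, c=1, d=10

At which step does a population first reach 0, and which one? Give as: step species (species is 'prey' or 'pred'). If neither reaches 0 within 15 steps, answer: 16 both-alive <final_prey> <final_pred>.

Answer: 1 pred

Derivation:
Step 1: prey: 5+1-0=6; pred: 6+0-6=0
First extinction: pred at step 1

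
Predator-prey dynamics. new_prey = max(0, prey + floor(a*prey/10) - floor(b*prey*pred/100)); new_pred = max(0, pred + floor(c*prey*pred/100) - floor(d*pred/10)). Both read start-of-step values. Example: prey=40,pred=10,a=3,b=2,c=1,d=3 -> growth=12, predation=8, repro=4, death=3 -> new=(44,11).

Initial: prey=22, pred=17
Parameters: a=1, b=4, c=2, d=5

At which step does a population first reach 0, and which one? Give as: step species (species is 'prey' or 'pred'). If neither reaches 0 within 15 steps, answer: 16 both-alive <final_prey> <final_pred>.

Answer: 16 both-alive 3 1

Derivation:
Step 1: prey: 22+2-14=10; pred: 17+7-8=16
Step 2: prey: 10+1-6=5; pred: 16+3-8=11
Step 3: prey: 5+0-2=3; pred: 11+1-5=7
Step 4: prey: 3+0-0=3; pred: 7+0-3=4
Step 5: prey: 3+0-0=3; pred: 4+0-2=2
Step 6: prey: 3+0-0=3; pred: 2+0-1=1
Step 7: prey: 3+0-0=3; pred: 1+0-0=1
Steps 8-15: state stable at prey=3, pred=1 (no change)
No extinction within 15 steps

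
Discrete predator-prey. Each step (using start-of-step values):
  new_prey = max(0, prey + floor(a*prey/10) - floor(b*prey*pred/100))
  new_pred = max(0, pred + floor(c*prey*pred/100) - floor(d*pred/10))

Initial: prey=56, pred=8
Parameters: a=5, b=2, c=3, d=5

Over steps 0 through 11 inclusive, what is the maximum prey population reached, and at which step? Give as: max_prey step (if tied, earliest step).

Step 1: prey: 56+28-8=76; pred: 8+13-4=17
Step 2: prey: 76+38-25=89; pred: 17+38-8=47
Step 3: prey: 89+44-83=50; pred: 47+125-23=149
Step 4: prey: 50+25-149=0; pred: 149+223-74=298
Step 5: prey: 0+0-0=0; pred: 298+0-149=149
Step 6: prey: 0+0-0=0; pred: 149+0-74=75
Step 7: prey: 0+0-0=0; pred: 75+0-37=38
Step 8: prey: 0+0-0=0; pred: 38+0-19=19
Step 9: prey: 0+0-0=0; pred: 19+0-9=10
Step 10: prey: 0+0-0=0; pred: 10+0-5=5
Step 11: prey: 0+0-0=0; pred: 5+0-2=3
Max prey = 89 at step 2

Answer: 89 2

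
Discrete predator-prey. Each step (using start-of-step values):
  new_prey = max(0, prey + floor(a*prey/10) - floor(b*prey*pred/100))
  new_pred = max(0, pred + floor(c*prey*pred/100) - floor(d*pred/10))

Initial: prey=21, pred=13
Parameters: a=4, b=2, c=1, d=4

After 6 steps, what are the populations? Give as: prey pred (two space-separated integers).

Answer: 70 9

Derivation:
Step 1: prey: 21+8-5=24; pred: 13+2-5=10
Step 2: prey: 24+9-4=29; pred: 10+2-4=8
Step 3: prey: 29+11-4=36; pred: 8+2-3=7
Step 4: prey: 36+14-5=45; pred: 7+2-2=7
Step 5: prey: 45+18-6=57; pred: 7+3-2=8
Step 6: prey: 57+22-9=70; pred: 8+4-3=9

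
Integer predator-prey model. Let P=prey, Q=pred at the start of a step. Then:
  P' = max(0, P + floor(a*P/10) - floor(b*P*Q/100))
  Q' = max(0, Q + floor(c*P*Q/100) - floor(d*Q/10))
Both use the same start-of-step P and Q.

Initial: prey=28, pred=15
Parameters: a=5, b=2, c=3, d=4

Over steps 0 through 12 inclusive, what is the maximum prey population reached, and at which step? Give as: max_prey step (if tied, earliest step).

Step 1: prey: 28+14-8=34; pred: 15+12-6=21
Step 2: prey: 34+17-14=37; pred: 21+21-8=34
Step 3: prey: 37+18-25=30; pred: 34+37-13=58
Step 4: prey: 30+15-34=11; pred: 58+52-23=87
Step 5: prey: 11+5-19=0; pred: 87+28-34=81
Step 6: prey: 0+0-0=0; pred: 81+0-32=49
Step 7: prey: 0+0-0=0; pred: 49+0-19=30
Step 8: prey: 0+0-0=0; pred: 30+0-12=18
Step 9: prey: 0+0-0=0; pred: 18+0-7=11
Step 10: prey: 0+0-0=0; pred: 11+0-4=7
Step 11: prey: 0+0-0=0; pred: 7+0-2=5
Step 12: prey: 0+0-0=0; pred: 5+0-2=3
Max prey = 37 at step 2

Answer: 37 2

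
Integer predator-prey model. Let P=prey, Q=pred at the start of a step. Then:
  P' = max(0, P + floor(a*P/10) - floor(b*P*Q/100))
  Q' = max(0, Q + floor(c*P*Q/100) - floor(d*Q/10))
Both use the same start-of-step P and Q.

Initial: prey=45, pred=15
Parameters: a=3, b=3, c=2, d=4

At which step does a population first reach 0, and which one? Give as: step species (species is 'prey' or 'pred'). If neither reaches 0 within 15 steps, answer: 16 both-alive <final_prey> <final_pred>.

Answer: 16 both-alive 1 2

Derivation:
Step 1: prey: 45+13-20=38; pred: 15+13-6=22
Step 2: prey: 38+11-25=24; pred: 22+16-8=30
Step 3: prey: 24+7-21=10; pred: 30+14-12=32
Step 4: prey: 10+3-9=4; pred: 32+6-12=26
Step 5: prey: 4+1-3=2; pred: 26+2-10=18
Step 6: prey: 2+0-1=1; pred: 18+0-7=11
Step 7: prey: 1+0-0=1; pred: 11+0-4=7
Step 8: prey: 1+0-0=1; pred: 7+0-2=5
Step 9: prey: 1+0-0=1; pred: 5+0-2=3
Step 10: prey: 1+0-0=1; pred: 3+0-1=2
Step 11: prey: 1+0-0=1; pred: 2+0-0=2
Steps 12-15: state stable at prey=1, pred=2 (no change)
No extinction within 15 steps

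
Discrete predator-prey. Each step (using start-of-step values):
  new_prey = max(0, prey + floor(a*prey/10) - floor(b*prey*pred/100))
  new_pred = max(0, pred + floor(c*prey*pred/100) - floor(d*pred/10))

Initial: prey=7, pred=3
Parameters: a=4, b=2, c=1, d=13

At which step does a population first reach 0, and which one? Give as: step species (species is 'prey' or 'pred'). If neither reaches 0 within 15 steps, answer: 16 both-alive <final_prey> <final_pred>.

Answer: 1 pred

Derivation:
Step 1: prey: 7+2-0=9; pred: 3+0-3=0
First extinction: pred at step 1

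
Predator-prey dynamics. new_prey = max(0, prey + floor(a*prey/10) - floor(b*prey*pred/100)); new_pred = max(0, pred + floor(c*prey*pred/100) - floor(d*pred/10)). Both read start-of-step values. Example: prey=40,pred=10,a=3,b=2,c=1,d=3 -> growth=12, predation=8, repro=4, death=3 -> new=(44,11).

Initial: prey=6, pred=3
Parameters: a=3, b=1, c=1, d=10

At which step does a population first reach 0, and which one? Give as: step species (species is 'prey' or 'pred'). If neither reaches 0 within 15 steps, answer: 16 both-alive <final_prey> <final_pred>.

Step 1: prey: 6+1-0=7; pred: 3+0-3=0
First extinction: pred at step 1

Answer: 1 pred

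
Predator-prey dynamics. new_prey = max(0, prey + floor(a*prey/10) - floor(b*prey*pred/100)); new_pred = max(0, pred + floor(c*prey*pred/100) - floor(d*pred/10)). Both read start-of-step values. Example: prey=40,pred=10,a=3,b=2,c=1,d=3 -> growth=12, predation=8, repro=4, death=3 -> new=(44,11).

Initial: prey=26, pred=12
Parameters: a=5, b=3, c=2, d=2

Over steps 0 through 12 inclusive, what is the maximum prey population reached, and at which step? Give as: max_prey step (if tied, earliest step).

Step 1: prey: 26+13-9=30; pred: 12+6-2=16
Step 2: prey: 30+15-14=31; pred: 16+9-3=22
Step 3: prey: 31+15-20=26; pred: 22+13-4=31
Step 4: prey: 26+13-24=15; pred: 31+16-6=41
Step 5: prey: 15+7-18=4; pred: 41+12-8=45
Step 6: prey: 4+2-5=1; pred: 45+3-9=39
Step 7: prey: 1+0-1=0; pred: 39+0-7=32
Step 8: prey: 0+0-0=0; pred: 32+0-6=26
Step 9: prey: 0+0-0=0; pred: 26+0-5=21
Step 10: prey: 0+0-0=0; pred: 21+0-4=17
Step 11: prey: 0+0-0=0; pred: 17+0-3=14
Step 12: prey: 0+0-0=0; pred: 14+0-2=12
Max prey = 31 at step 2

Answer: 31 2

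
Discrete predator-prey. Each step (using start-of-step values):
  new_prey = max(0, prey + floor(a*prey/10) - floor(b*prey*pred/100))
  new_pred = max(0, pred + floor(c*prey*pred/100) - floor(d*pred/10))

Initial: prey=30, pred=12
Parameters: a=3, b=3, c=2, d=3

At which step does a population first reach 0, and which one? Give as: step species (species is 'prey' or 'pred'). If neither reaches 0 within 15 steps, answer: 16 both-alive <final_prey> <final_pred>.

Step 1: prey: 30+9-10=29; pred: 12+7-3=16
Step 2: prey: 29+8-13=24; pred: 16+9-4=21
Step 3: prey: 24+7-15=16; pred: 21+10-6=25
Step 4: prey: 16+4-12=8; pred: 25+8-7=26
Step 5: prey: 8+2-6=4; pred: 26+4-7=23
Step 6: prey: 4+1-2=3; pred: 23+1-6=18
Step 7: prey: 3+0-1=2; pred: 18+1-5=14
Step 8: prey: 2+0-0=2; pred: 14+0-4=10
Step 9: prey: 2+0-0=2; pred: 10+0-3=7
Step 10: prey: 2+0-0=2; pred: 7+0-2=5
Step 11: prey: 2+0-0=2; pred: 5+0-1=4
Step 12: prey: 2+0-0=2; pred: 4+0-1=3
Step 13: prey: 2+0-0=2; pred: 3+0-0=3
Steps 14-15: state stable at prey=2, pred=3 (no change)
No extinction within 15 steps

Answer: 16 both-alive 2 3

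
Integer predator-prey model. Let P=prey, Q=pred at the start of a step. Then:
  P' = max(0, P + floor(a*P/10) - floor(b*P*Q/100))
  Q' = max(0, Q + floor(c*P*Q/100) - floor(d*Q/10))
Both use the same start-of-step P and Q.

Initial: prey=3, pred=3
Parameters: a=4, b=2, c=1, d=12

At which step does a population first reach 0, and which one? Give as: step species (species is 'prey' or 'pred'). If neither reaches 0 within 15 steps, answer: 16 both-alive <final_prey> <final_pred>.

Step 1: prey: 3+1-0=4; pred: 3+0-3=0
First extinction: pred at step 1

Answer: 1 pred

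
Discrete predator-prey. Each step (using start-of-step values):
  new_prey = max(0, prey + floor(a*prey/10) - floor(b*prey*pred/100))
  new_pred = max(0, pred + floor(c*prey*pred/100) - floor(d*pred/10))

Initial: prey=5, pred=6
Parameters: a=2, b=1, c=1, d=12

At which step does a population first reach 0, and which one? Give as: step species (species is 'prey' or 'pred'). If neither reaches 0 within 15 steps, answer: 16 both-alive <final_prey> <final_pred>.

Step 1: prey: 5+1-0=6; pred: 6+0-7=0
First extinction: pred at step 1

Answer: 1 pred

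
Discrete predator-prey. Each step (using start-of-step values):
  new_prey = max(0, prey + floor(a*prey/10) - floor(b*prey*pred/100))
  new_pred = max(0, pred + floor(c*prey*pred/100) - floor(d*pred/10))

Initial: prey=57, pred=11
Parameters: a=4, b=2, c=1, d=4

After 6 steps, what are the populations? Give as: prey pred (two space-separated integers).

Step 1: prey: 57+22-12=67; pred: 11+6-4=13
Step 2: prey: 67+26-17=76; pred: 13+8-5=16
Step 3: prey: 76+30-24=82; pred: 16+12-6=22
Step 4: prey: 82+32-36=78; pred: 22+18-8=32
Step 5: prey: 78+31-49=60; pred: 32+24-12=44
Step 6: prey: 60+24-52=32; pred: 44+26-17=53

Answer: 32 53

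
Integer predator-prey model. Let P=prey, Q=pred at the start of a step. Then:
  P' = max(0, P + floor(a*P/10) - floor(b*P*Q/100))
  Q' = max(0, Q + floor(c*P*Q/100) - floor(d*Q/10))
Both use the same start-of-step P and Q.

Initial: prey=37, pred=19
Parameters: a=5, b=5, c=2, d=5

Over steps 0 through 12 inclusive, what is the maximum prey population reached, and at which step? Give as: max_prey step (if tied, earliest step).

Answer: 41 12

Derivation:
Step 1: prey: 37+18-35=20; pred: 19+14-9=24
Step 2: prey: 20+10-24=6; pred: 24+9-12=21
Step 3: prey: 6+3-6=3; pred: 21+2-10=13
Step 4: prey: 3+1-1=3; pred: 13+0-6=7
Step 5: prey: 3+1-1=3; pred: 7+0-3=4
Step 6: prey: 3+1-0=4; pred: 4+0-2=2
Step 7: prey: 4+2-0=6; pred: 2+0-1=1
Step 8: prey: 6+3-0=9; pred: 1+0-0=1
Step 9: prey: 9+4-0=13; pred: 1+0-0=1
Step 10: prey: 13+6-0=19; pred: 1+0-0=1
Step 11: prey: 19+9-0=28; pred: 1+0-0=1
Step 12: prey: 28+14-1=41; pred: 1+0-0=1
Max prey = 41 at step 12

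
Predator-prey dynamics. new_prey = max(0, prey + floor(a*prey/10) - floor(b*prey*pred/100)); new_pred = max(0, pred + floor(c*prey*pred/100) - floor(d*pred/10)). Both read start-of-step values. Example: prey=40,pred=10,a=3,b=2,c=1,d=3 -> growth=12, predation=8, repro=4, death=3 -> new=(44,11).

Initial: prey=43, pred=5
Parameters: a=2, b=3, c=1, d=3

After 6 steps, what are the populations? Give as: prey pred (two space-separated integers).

Step 1: prey: 43+8-6=45; pred: 5+2-1=6
Step 2: prey: 45+9-8=46; pred: 6+2-1=7
Step 3: prey: 46+9-9=46; pred: 7+3-2=8
Step 4: prey: 46+9-11=44; pred: 8+3-2=9
Step 5: prey: 44+8-11=41; pred: 9+3-2=10
Step 6: prey: 41+8-12=37; pred: 10+4-3=11

Answer: 37 11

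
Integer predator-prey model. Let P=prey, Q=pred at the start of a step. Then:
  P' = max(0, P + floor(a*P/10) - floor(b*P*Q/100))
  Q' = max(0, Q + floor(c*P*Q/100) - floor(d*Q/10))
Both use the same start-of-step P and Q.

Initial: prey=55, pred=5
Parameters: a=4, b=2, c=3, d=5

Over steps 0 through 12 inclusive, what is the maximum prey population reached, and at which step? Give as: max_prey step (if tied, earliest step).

Answer: 85 2

Derivation:
Step 1: prey: 55+22-5=72; pred: 5+8-2=11
Step 2: prey: 72+28-15=85; pred: 11+23-5=29
Step 3: prey: 85+34-49=70; pred: 29+73-14=88
Step 4: prey: 70+28-123=0; pred: 88+184-44=228
Step 5: prey: 0+0-0=0; pred: 228+0-114=114
Step 6: prey: 0+0-0=0; pred: 114+0-57=57
Step 7: prey: 0+0-0=0; pred: 57+0-28=29
Step 8: prey: 0+0-0=0; pred: 29+0-14=15
Step 9: prey: 0+0-0=0; pred: 15+0-7=8
Step 10: prey: 0+0-0=0; pred: 8+0-4=4
Step 11: prey: 0+0-0=0; pred: 4+0-2=2
Step 12: prey: 0+0-0=0; pred: 2+0-1=1
Max prey = 85 at step 2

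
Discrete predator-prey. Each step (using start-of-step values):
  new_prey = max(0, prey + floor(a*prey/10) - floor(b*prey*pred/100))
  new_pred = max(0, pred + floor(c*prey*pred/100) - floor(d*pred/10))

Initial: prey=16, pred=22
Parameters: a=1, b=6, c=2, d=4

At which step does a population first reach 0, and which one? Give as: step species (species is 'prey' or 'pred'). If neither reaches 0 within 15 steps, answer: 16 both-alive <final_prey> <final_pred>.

Answer: 1 prey

Derivation:
Step 1: prey: 16+1-21=0; pred: 22+7-8=21
First extinction: prey at step 1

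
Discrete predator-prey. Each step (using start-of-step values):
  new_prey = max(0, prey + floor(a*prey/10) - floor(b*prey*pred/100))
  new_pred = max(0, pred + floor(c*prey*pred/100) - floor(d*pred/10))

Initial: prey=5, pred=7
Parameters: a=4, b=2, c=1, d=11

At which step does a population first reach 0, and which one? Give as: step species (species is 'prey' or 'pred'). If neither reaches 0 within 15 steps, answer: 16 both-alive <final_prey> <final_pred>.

Step 1: prey: 5+2-0=7; pred: 7+0-7=0
First extinction: pred at step 1

Answer: 1 pred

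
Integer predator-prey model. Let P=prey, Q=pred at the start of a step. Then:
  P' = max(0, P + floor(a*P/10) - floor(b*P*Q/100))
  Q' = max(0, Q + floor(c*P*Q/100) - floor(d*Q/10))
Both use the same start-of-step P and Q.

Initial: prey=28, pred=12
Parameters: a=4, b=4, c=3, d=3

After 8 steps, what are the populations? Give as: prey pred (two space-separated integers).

Answer: 0 7

Derivation:
Step 1: prey: 28+11-13=26; pred: 12+10-3=19
Step 2: prey: 26+10-19=17; pred: 19+14-5=28
Step 3: prey: 17+6-19=4; pred: 28+14-8=34
Step 4: prey: 4+1-5=0; pred: 34+4-10=28
Step 5: prey: 0+0-0=0; pred: 28+0-8=20
Step 6: prey: 0+0-0=0; pred: 20+0-6=14
Step 7: prey: 0+0-0=0; pred: 14+0-4=10
Step 8: prey: 0+0-0=0; pred: 10+0-3=7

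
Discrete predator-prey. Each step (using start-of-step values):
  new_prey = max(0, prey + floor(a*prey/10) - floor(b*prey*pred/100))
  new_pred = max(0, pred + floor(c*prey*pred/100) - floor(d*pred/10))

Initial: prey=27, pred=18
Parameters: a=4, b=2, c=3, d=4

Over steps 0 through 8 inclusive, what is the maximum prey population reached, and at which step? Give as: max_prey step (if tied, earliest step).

Answer: 28 1

Derivation:
Step 1: prey: 27+10-9=28; pred: 18+14-7=25
Step 2: prey: 28+11-14=25; pred: 25+21-10=36
Step 3: prey: 25+10-18=17; pred: 36+27-14=49
Step 4: prey: 17+6-16=7; pred: 49+24-19=54
Step 5: prey: 7+2-7=2; pred: 54+11-21=44
Step 6: prey: 2+0-1=1; pred: 44+2-17=29
Step 7: prey: 1+0-0=1; pred: 29+0-11=18
Step 8: prey: 1+0-0=1; pred: 18+0-7=11
Max prey = 28 at step 1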